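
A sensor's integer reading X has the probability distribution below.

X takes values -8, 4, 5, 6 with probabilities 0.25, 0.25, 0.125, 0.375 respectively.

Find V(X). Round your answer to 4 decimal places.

E[X] = (-8)(0.25) + (4)(0.25) + (5)(0.125) + (6)(0.375) = 1.875
E[X²] = (-8)²(0.25) + (4)²(0.25) + (5)²(0.125) + (6)²(0.375) = 36.625
V(X) = E[X²] − (E[X])² = 36.625 − (1.875)² = 33.109375

33.1094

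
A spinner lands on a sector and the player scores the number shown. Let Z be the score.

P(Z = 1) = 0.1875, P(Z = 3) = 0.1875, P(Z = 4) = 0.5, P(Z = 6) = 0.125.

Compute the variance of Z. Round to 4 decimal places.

E[Z] = (1)(0.1875) + (3)(0.1875) + (4)(0.5) + (6)(0.125) = 3.5
E[Z²] = (1)²(0.1875) + (3)²(0.1875) + (4)²(0.5) + (6)²(0.125) = 14.375
V(Z) = E[Z²] − (E[Z])² = 14.375 − (3.5)² = 2.125

2.1250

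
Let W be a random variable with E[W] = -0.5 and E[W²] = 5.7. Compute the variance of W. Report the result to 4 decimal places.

Var(W) = 5.7 − (-0.5)² = 5.45

5.4500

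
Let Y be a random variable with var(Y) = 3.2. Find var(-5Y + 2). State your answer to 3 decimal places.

80.000

var(-5Y + 2) = (-5)²·var(Y) = 25·3.2 = 80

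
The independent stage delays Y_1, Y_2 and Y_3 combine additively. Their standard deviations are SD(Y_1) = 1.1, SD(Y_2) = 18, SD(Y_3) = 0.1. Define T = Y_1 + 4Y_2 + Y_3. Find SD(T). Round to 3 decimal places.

Var(Y_1) = 1.21, Var(Y_2) = 324, Var(Y_3) = 0.01
By independence, Var(T) = (1)²Var(Y_1) + (4)²Var(Y_2) + (1)²Var(Y_3)
= (1)²·1.21 + (4)²·324 + (1)²·0.01 = 5185.22
SD(T) = √5185.22 ≈ 72.008

72.008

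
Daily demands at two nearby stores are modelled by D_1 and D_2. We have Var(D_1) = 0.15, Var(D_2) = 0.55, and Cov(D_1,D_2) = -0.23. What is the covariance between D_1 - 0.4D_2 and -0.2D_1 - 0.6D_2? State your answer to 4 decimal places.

0.2216

Cov(D_1 - 0.4D_2, -0.2D_1 - 0.6D_2) = (1)(-0.2)Var(D_1) + (-0.4)(-0.6)Var(D_2) + [(1)(-0.6) + (-0.4)(-0.2)]Cov(D_1,D_2)
= -0.2·0.15 + 0.24·0.55 + -0.52·-0.23 = 0.2216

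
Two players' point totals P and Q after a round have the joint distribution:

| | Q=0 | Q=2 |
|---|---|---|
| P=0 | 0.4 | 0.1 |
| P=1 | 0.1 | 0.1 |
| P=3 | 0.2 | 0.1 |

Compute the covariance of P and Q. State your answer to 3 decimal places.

0.140

E[P] = 1.1,  E[Q] = 0.6
E[PQ] = 0.8
Cov(P,Q) = E[PQ] − E[P]E[Q] = 0.8 − (1.1)(0.6) = 0.14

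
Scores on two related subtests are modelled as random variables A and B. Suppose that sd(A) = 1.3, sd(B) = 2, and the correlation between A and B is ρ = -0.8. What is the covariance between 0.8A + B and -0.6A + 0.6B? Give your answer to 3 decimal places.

var(A) = (1.3)² = 1.69;  var(B) = (2)² = 4
Cov(A,B) = ρ·sd(A)·sd(B) = -0.8·1.3·2 = -2.08
Cov(0.8A + B, -0.6A + 0.6B) = (0.8)(-0.6)var(A) + (1)(0.6)var(B) + [(0.8)(0.6) + (1)(-0.6)]Cov(A,B)
= -0.48·1.69 + 0.6·4 + -0.12·-2.08 = 1.8384

1.838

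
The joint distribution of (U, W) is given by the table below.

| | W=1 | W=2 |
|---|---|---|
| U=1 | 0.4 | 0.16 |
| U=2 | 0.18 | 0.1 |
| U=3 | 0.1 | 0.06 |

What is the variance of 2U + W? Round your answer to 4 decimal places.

E[U] = 1.6,  E[W] = 1.32,  E[UW] = 2.14
Var(U) = 3.12 − (1.6)² = 0.56;  Var(W) = 1.96 − (1.32)² = 0.2176
Cov(U,W) = 2.14 − (1.6)(1.32) = 0.028
Var(2U + W) = (2)²·0.56 + (1)²·0.2176 + 2·(2)·(1)·0.028 = 2.5696

2.5696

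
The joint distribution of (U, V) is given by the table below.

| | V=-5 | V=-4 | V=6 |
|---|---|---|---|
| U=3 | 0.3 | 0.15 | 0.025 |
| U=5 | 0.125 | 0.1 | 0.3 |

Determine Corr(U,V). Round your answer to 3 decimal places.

E[U] = 4.05,  E[V] = -1.175
E[UV] = -1.975
Cov(U,V) = E[UV] − E[U]E[V] = -1.975 − (4.05)(-1.175) = 2.78375
var(U) = 0.9975,  var(V) = 24.944375
ρ = 2.78375 / √(0.9975·24.944375) ≈ 0.558

0.558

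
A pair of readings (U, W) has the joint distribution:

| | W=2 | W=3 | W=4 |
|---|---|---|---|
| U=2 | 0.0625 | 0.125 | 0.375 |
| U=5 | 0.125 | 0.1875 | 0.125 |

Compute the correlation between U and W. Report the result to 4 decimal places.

E[U] = 3.3125,  E[W] = 3.3125
E[UW] = 10.5625
Cov(U,W) = E[UW] − E[U]E[W] = 10.5625 − (3.3125)(3.3125) = -0.41015625
V(U) = 2.21484375,  V(W) = 0.58984375
ρ = -0.41015625 / √(2.21484375·0.58984375) ≈ -0.3588

-0.3588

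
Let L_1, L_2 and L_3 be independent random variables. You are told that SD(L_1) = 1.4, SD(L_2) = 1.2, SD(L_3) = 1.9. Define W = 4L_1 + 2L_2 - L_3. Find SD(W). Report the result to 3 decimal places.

var(L_1) = 1.96, var(L_2) = 1.44, var(L_3) = 3.61
By independence, var(W) = (4)²var(L_1) + (2)²var(L_2) + (-1)²var(L_3)
= (4)²·1.96 + (2)²·1.44 + (-1)²·3.61 = 40.73
SD(W) = √40.73 ≈ 6.382

6.382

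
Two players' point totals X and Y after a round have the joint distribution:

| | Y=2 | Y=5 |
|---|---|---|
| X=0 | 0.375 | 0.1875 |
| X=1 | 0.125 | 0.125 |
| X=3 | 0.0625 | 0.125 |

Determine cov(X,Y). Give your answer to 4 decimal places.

0.4336

E[X] = 0.8125,  E[Y] = 3.3125
E[XY] = 3.125
cov(X,Y) = E[XY] − E[X]E[Y] = 3.125 − (0.8125)(3.3125) = 0.43359375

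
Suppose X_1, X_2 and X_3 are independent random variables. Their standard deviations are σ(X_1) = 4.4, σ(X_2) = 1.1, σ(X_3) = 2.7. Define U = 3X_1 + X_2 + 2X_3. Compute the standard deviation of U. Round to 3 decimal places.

V(X_1) = 19.36, V(X_2) = 1.21, V(X_3) = 7.29
By independence, V(U) = (3)²V(X_1) + (1)²V(X_2) + (2)²V(X_3)
= (3)²·19.36 + (1)²·1.21 + (2)²·7.29 = 204.61
σ(U) = √204.61 ≈ 14.304

14.304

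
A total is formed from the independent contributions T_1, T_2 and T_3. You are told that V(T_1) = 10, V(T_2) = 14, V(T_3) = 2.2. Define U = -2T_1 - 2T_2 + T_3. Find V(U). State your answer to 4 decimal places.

98.2000

By independence, V(U) = (-2)²V(T_1) + (-2)²V(T_2) + (1)²V(T_3)
= (-2)²·10 + (-2)²·14 + (1)²·2.2 = 98.2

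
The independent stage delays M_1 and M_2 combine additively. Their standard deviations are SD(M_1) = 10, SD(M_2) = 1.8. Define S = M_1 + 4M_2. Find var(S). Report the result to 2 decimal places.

151.84

var(M_1) = 100, var(M_2) = 3.24
By independence, var(S) = (1)²var(M_1) + (4)²var(M_2)
= (1)²·100 + (4)²·3.24 = 151.84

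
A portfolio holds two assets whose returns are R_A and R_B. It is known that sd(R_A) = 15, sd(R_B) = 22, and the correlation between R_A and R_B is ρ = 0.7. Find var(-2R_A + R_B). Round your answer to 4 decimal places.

var(R_A) = (15)² = 225;  var(R_B) = (22)² = 484
cov(R_A,R_B) = ρ·sd(R_A)·sd(R_B) = 0.7·15·22 = 231
var(-2R_A + R_B) = (-2)²·var(R_A) + (1)²·var(R_B) + 2·(-2)·(1)·cov(R_A,R_B)
= 4·225 + 1·484 + -4·231 = 460

460.0000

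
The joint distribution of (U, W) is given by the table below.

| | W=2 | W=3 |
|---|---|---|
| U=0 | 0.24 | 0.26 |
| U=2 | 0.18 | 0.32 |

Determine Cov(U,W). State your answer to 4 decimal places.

0.0600

E[U] = 1,  E[W] = 2.58
E[UW] = 2.64
Cov(U,W) = E[UW] − E[U]E[W] = 2.64 − (1)(2.58) = 0.06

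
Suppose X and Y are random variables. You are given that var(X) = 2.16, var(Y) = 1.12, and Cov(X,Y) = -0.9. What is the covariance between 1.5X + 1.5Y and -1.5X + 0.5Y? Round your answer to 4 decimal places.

Cov(1.5X + 1.5Y, -1.5X + 0.5Y) = (1.5)(-1.5)var(X) + (1.5)(0.5)var(Y) + [(1.5)(0.5) + (1.5)(-1.5)]Cov(X,Y)
= -2.25·2.16 + 0.75·1.12 + -1.5·-0.9 = -2.67

-2.6700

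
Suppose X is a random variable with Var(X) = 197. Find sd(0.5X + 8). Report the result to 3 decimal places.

Var(0.5X + 8) = (0.5)²·197 = 49.25
sd(0.5X + 8) = √49.25 ≈ 7.018

7.018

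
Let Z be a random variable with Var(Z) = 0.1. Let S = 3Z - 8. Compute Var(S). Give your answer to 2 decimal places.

Var(3Z - 8) = (3)²·Var(Z) = 9·0.1 = 0.9

0.90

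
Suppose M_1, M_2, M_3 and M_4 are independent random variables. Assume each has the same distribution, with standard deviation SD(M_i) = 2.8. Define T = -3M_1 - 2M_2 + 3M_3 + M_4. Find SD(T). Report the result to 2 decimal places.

13.43

Var(M_i) = (2.8)² = 7.84
By independence, Var(T) = (-3)²Var(M_1) + (-2)²Var(M_2) + (3)²Var(M_3) + (1)²Var(M_4)
= (-3)²·7.84 + (-2)²·7.84 + (3)²·7.84 + (1)²·7.84 = 180.32
SD(T) = √180.32 ≈ 13.43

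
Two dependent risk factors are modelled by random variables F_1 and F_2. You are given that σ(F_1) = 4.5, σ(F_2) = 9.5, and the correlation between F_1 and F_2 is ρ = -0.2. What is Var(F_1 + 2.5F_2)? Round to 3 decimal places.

Var(F_1) = (4.5)² = 20.25;  Var(F_2) = (9.5)² = 90.25
Cov(F_1,F_2) = ρ·σ(F_1)·σ(F_2) = -0.2·4.5·9.5 = -8.55
Var(F_1 + 2.5F_2) = (1)²·Var(F_1) + (2.5)²·Var(F_2) + 2·(1)·(2.5)·Cov(F_1,F_2)
= 1·20.25 + 6.25·90.25 + 5·-8.55 = 541.5625

541.563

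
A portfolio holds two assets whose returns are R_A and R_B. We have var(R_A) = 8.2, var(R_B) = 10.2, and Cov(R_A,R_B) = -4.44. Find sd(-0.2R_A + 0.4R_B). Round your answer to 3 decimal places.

var(-0.2R_A + 0.4R_B) = (-0.2)²·var(R_A) + (0.4)²·var(R_B) + 2·(-0.2)·(0.4)·Cov(R_A,R_B)
= 0.04·8.2 + 0.16·10.2 + -0.16·-4.44 = 2.6704
sd(-0.2R_A + 0.4R_B) = √2.6704 ≈ 1.634

1.634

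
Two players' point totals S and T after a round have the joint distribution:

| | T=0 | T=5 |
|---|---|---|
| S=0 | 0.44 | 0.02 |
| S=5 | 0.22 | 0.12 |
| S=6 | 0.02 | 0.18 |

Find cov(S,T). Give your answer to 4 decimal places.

E[S] = 2.9,  E[T] = 1.6
E[ST] = 8.4
cov(S,T) = E[ST] − E[S]E[T] = 8.4 − (2.9)(1.6) = 3.76

3.7600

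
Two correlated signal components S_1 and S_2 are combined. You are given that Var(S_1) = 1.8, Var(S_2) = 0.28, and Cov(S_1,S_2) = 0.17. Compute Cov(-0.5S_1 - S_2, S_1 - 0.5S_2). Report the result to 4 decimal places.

Cov(-0.5S_1 - S_2, S_1 - 0.5S_2) = (-0.5)(1)Var(S_1) + (-1)(-0.5)Var(S_2) + [(-0.5)(-0.5) + (-1)(1)]Cov(S_1,S_2)
= -0.5·1.8 + 0.5·0.28 + -0.75·0.17 = -0.8875

-0.8875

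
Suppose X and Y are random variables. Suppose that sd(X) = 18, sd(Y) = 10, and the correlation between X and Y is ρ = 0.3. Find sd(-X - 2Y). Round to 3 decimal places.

30.659

Var(X) = (18)² = 324;  Var(Y) = (10)² = 100
Cov(X,Y) = ρ·sd(X)·sd(Y) = 0.3·18·10 = 54
Var(-X - 2Y) = (-1)²·Var(X) + (-2)²·Var(Y) + 2·(-1)·(-2)·Cov(X,Y)
= 1·324 + 4·100 + 4·54 = 940
sd(-X - 2Y) = √940 ≈ 30.659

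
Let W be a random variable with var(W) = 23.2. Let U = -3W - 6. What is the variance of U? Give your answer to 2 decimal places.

var(-3W - 6) = (-3)²·var(W) = 9·23.2 = 208.8

208.80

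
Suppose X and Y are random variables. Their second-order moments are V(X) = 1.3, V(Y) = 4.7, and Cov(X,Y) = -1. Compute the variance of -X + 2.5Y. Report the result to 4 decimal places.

35.6750

V(-X + 2.5Y) = (-1)²·V(X) + (2.5)²·V(Y) + 2·(-1)·(2.5)·Cov(X,Y)
= 1·1.3 + 6.25·4.7 + -5·-1 = 35.675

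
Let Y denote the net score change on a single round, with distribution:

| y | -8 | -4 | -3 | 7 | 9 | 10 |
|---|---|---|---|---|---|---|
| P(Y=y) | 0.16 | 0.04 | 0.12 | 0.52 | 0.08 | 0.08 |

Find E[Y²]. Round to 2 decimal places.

51.92

E[Y²] = (-8)²(0.16) + (-4)²(0.04) + (-3)²(0.12) + (7)²(0.52) + (9)²(0.08) + (10)²(0.08) = 51.92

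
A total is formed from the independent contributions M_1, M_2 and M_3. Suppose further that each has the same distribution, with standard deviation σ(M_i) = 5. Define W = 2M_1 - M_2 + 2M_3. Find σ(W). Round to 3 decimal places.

V(M_i) = (5)² = 25
By independence, V(W) = (2)²V(M_1) + (-1)²V(M_2) + (2)²V(M_3)
= (2)²·25 + (-1)²·25 + (2)²·25 = 225
σ(W) = √225 ≈ 15.000

15.000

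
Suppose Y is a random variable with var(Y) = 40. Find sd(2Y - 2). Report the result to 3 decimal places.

12.649

var(2Y - 2) = (2)²·40 = 160
sd(2Y - 2) = √160 ≈ 12.649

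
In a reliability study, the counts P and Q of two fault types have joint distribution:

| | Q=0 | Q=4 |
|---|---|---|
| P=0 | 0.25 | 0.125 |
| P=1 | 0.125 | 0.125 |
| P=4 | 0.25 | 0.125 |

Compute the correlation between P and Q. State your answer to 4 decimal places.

-0.0362

E[P] = 1.75,  E[Q] = 1.5
E[PQ] = 2.5
cov(P,Q) = E[PQ] − E[P]E[Q] = 2.5 − (1.75)(1.5) = -0.125
Var(P) = 3.1875,  Var(Q) = 3.75
ρ = -0.125 / √(3.1875·3.75) ≈ -0.0362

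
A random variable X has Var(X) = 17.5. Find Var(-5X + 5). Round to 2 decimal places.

Var(-5X + 5) = (-5)²·Var(X) = 25·17.5 = 437.5

437.50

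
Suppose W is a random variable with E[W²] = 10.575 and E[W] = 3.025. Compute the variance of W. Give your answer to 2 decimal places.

Var(W) = 10.575 − (3.025)² = 1.424375

1.42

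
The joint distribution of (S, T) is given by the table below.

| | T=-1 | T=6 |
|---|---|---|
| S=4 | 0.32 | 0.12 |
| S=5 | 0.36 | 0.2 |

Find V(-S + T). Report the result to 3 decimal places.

E[S] = 4.56,  E[T] = 1.24,  E[ST] = 5.8
V(S) = 21.04 − (4.56)² = 0.2464;  V(T) = 12.2 − (1.24)² = 10.6624
cov(S,T) = 5.8 − (4.56)(1.24) = 0.1456
V(-S + T) = (-1)²·0.2464 + (1)²·10.6624 + 2·(-1)·(1)·0.1456 = 10.6176

10.618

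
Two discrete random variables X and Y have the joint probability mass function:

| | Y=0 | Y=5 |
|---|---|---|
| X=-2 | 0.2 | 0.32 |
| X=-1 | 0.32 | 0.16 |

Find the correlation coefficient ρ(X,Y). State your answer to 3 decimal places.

E[X] = -1.52,  E[Y] = 2.4
E[XY] = -4
cov(X,Y) = E[XY] − E[X]E[Y] = -4 − (-1.52)(2.4) = -0.352
Var(X) = 0.2496,  Var(Y) = 6.24
ρ = -0.352 / √(0.2496·6.24) ≈ -0.282

-0.282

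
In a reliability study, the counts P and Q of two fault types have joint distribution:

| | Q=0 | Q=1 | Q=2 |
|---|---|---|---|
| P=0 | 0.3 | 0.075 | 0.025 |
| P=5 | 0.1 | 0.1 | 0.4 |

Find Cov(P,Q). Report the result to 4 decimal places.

1.4250

E[P] = 3,  E[Q] = 1.025
E[PQ] = 4.5
Cov(P,Q) = E[PQ] − E[P]E[Q] = 4.5 − (3)(1.025) = 1.425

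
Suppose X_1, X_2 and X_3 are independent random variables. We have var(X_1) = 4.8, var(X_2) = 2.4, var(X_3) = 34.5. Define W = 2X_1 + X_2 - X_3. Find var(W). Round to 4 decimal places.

56.1000

By independence, var(W) = (2)²var(X_1) + (1)²var(X_2) + (-1)²var(X_3)
= (2)²·4.8 + (1)²·2.4 + (-1)²·34.5 = 56.1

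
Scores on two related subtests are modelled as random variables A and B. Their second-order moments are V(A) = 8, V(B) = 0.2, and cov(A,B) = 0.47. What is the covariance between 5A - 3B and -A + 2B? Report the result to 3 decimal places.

-35.090

cov(5A - 3B, -A + 2B) = (5)(-1)V(A) + (-3)(2)V(B) + [(5)(2) + (-3)(-1)]cov(A,B)
= -5·8 + -6·0.2 + 13·0.47 = -35.09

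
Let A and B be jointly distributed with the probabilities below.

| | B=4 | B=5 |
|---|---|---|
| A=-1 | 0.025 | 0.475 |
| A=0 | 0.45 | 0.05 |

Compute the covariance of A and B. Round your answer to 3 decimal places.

-0.213

E[A] = -0.5,  E[B] = 4.525
E[AB] = -2.475
Cov(A,B) = E[AB] − E[A]E[B] = -2.475 − (-0.5)(4.525) = -0.2125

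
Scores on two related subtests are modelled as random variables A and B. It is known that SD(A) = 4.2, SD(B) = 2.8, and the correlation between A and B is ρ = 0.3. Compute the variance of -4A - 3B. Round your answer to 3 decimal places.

437.472

V(A) = (4.2)² = 17.64;  V(B) = (2.8)² = 7.84
cov(A,B) = ρ·SD(A)·SD(B) = 0.3·4.2·2.8 = 3.528
V(-4A - 3B) = (-4)²·V(A) + (-3)²·V(B) + 2·(-4)·(-3)·cov(A,B)
= 16·17.64 + 9·7.84 + 24·3.528 = 437.472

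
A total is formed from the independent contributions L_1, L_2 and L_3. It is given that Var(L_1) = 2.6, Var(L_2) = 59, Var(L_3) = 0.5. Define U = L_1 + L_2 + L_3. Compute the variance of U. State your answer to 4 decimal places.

62.1000

By independence, Var(U) = (1)²Var(L_1) + (1)²Var(L_2) + (1)²Var(L_3)
= (1)²·2.6 + (1)²·59 + (1)²·0.5 = 62.1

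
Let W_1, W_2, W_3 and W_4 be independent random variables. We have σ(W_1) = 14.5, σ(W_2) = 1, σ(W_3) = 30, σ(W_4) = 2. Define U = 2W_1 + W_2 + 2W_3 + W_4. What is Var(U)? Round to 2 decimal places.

Var(W_1) = 210.25, Var(W_2) = 1, Var(W_3) = 900, Var(W_4) = 4
By independence, Var(U) = (2)²Var(W_1) + (1)²Var(W_2) + (2)²Var(W_3) + (1)²Var(W_4)
= (2)²·210.25 + (1)²·1 + (2)²·900 + (1)²·4 = 4446

4446.00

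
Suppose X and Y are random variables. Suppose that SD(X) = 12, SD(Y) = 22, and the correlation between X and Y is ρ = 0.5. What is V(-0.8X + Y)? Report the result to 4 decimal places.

364.9600

V(X) = (12)² = 144;  V(Y) = (22)² = 484
Cov(X,Y) = ρ·SD(X)·SD(Y) = 0.5·12·22 = 132
V(-0.8X + Y) = (-0.8)²·V(X) + (1)²·V(Y) + 2·(-0.8)·(1)·Cov(X,Y)
= 0.64·144 + 1·484 + -1.6·132 = 364.96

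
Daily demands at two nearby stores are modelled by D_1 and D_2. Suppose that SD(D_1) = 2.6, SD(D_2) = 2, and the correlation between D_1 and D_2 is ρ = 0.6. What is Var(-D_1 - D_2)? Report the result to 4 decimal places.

Var(D_1) = (2.6)² = 6.76;  Var(D_2) = (2)² = 4
Cov(D_1,D_2) = ρ·SD(D_1)·SD(D_2) = 0.6·2.6·2 = 3.12
Var(-D_1 - D_2) = (-1)²·Var(D_1) + (-1)²·Var(D_2) + 2·(-1)·(-1)·Cov(D_1,D_2)
= 1·6.76 + 1·4 + 2·3.12 = 17

17.0000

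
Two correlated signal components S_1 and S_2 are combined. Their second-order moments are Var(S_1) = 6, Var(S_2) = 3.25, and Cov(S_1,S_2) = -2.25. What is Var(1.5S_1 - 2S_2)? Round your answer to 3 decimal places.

Var(1.5S_1 - 2S_2) = (1.5)²·Var(S_1) + (-2)²·Var(S_2) + 2·(1.5)·(-2)·Cov(S_1,S_2)
= 2.25·6 + 4·3.25 + -6·-2.25 = 40

40.000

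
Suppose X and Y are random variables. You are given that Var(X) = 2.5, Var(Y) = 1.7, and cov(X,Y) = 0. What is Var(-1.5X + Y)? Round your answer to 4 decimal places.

Var(-1.5X + Y) = (-1.5)²·Var(X) + (1)²·Var(Y) + 2·(-1.5)·(1)·cov(X,Y)
= 2.25·2.5 + 1·1.7 + -3·0 = 7.325

7.3250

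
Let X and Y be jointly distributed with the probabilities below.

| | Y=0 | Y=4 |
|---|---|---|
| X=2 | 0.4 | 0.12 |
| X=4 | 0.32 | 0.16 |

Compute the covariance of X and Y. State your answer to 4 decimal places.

0.2048

E[X] = 2.96,  E[Y] = 1.12
E[XY] = 3.52
Cov(X,Y) = E[XY] − E[X]E[Y] = 3.52 − (2.96)(1.12) = 0.2048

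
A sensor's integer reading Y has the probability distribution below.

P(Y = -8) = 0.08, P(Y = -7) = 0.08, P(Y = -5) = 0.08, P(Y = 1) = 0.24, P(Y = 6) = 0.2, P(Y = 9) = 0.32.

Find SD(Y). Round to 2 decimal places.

6.08

E[Y] = (-8)(0.08) + (-7)(0.08) + (-5)(0.08) + (1)(0.24) + (6)(0.2) + (9)(0.32) = 2.72
E[Y²] = (-8)²(0.08) + (-7)²(0.08) + (-5)²(0.08) + (1)²(0.24) + (6)²(0.2) + (9)²(0.32) = 44.4
V(Y) = E[Y²] − (E[Y])² = 44.4 − (2.72)² = 37.0016
SD(Y) = √37.0016 ≈ 6.08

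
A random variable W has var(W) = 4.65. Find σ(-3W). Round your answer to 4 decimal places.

6.4692

var(-3W) = (-3)²·4.65 = 41.85
σ(-3W) = √41.85 ≈ 6.4692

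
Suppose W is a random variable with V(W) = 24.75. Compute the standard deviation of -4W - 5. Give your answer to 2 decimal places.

V(-4W - 5) = (-4)²·24.75 = 396
σ(-4W - 5) = √396 ≈ 19.90

19.90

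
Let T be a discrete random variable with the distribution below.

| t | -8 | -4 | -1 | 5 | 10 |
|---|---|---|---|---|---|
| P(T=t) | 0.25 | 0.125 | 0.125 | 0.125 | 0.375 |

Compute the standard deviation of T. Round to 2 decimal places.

E[T] = (-8)(0.25) + (-4)(0.125) + (-1)(0.125) + (5)(0.125) + (10)(0.375) = 1.75
E[T²] = (-8)²(0.25) + (-4)²(0.125) + (-1)²(0.125) + (5)²(0.125) + (10)²(0.375) = 58.75
Var(T) = E[T²] − (E[T])² = 58.75 − (1.75)² = 55.6875
SD(T) = √55.6875 ≈ 7.46

7.46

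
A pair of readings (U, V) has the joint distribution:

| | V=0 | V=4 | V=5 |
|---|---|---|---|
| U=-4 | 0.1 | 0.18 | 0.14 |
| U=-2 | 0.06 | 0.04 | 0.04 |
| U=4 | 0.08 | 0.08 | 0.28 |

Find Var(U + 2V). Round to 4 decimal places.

E[U] = -0.2,  E[V] = 3.5,  E[UV] = 0.48
Var(U) = 14.32 − (-0.2)² = 14.28;  Var(V) = 16.3 − (3.5)² = 4.05
cov(U,V) = 0.48 − (-0.2)(3.5) = 1.18
Var(U + 2V) = (1)²·14.28 + (2)²·4.05 + 2·(1)·(2)·1.18 = 35.2

35.2000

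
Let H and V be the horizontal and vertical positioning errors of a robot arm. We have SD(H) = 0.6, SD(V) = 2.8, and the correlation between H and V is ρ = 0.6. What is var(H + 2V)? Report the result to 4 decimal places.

var(H) = (0.6)² = 0.36;  var(V) = (2.8)² = 7.84
Cov(H,V) = ρ·SD(H)·SD(V) = 0.6·0.6·2.8 = 1.008
var(H + 2V) = (1)²·var(H) + (2)²·var(V) + 2·(1)·(2)·Cov(H,V)
= 1·0.36 + 4·7.84 + 4·1.008 = 35.752

35.7520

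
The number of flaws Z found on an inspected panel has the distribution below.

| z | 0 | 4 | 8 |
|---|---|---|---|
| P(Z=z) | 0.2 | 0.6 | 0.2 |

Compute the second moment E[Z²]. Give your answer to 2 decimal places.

E[Z²] = (0)²(0.2) + (4)²(0.6) + (8)²(0.2) = 22.4

22.40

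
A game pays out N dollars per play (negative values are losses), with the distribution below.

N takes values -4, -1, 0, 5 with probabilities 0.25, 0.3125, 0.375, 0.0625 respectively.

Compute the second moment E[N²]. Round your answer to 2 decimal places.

5.88

E[N²] = (-4)²(0.25) + (-1)²(0.3125) + (0)²(0.375) + (5)²(0.0625) = 5.875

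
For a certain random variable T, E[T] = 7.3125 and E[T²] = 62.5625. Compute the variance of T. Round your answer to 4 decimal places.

Var(T) = 62.5625 − (7.3125)² = 9.08984375

9.0898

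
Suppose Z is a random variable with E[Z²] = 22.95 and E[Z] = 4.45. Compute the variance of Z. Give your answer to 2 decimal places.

var(Z) = 22.95 − (4.45)² = 3.1475

3.15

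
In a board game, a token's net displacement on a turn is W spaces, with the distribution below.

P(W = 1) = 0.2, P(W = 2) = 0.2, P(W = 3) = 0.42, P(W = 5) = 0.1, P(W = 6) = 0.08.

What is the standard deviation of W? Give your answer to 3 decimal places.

1.447

E[W] = (1)(0.2) + (2)(0.2) + (3)(0.42) + (5)(0.1) + (6)(0.08) = 2.84
E[W²] = (1)²(0.2) + (2)²(0.2) + (3)²(0.42) + (5)²(0.1) + (6)²(0.08) = 10.16
var(W) = E[W²] − (E[W])² = 10.16 − (2.84)² = 2.0944
SD(W) = √2.0944 ≈ 1.447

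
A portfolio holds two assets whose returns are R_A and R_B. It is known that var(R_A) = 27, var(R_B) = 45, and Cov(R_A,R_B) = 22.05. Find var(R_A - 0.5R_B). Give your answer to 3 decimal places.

var(R_A - 0.5R_B) = (1)²·var(R_A) + (-0.5)²·var(R_B) + 2·(1)·(-0.5)·Cov(R_A,R_B)
= 1·27 + 0.25·45 + -1·22.05 = 16.2

16.200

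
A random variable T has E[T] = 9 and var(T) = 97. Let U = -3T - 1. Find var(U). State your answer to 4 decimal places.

var(-3T - 1) = (-3)²·var(T) = 9·97 = 873

873.0000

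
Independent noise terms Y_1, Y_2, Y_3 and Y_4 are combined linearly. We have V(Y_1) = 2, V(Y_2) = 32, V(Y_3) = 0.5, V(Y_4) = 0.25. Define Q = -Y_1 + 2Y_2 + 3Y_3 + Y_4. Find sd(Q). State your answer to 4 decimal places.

11.6082

By independence, V(Q) = (-1)²V(Y_1) + (2)²V(Y_2) + (3)²V(Y_3) + (1)²V(Y_4)
= (-1)²·2 + (2)²·32 + (3)²·0.5 + (1)²·0.25 = 134.75
sd(Q) = √134.75 ≈ 11.6082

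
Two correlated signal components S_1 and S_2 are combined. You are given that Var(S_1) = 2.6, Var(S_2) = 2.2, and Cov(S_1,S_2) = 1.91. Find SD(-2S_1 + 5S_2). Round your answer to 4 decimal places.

Var(-2S_1 + 5S_2) = (-2)²·Var(S_1) + (5)²·Var(S_2) + 2·(-2)·(5)·Cov(S_1,S_2)
= 4·2.6 + 25·2.2 + -20·1.91 = 27.2
SD(-2S_1 + 5S_2) = √27.2 ≈ 5.2154

5.2154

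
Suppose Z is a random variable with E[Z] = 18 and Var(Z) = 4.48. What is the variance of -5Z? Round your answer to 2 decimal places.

Var(-5Z) = (-5)²·Var(Z) = 25·4.48 = 112

112.00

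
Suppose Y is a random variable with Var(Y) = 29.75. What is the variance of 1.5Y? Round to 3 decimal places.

66.938

Var(1.5Y) = (1.5)²·Var(Y) = 2.25·29.75 = 66.9375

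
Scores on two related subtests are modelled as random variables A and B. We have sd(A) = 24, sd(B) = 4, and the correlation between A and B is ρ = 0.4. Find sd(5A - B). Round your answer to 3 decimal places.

118.457

Var(A) = (24)² = 576;  Var(B) = (4)² = 16
cov(A,B) = ρ·sd(A)·sd(B) = 0.4·24·4 = 38.4
Var(5A - B) = (5)²·Var(A) + (-1)²·Var(B) + 2·(5)·(-1)·cov(A,B)
= 25·576 + 1·16 + -10·38.4 = 14032
sd(5A - B) = √14032 ≈ 118.457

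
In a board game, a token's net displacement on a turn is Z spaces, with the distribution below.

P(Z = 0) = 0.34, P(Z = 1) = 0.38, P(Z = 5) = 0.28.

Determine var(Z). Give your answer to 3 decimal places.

E[Z] = (0)(0.34) + (1)(0.38) + (5)(0.28) = 1.78
E[Z²] = (0)²(0.34) + (1)²(0.38) + (5)²(0.28) = 7.38
var(Z) = E[Z²] − (E[Z])² = 7.38 − (1.78)² = 4.2116

4.212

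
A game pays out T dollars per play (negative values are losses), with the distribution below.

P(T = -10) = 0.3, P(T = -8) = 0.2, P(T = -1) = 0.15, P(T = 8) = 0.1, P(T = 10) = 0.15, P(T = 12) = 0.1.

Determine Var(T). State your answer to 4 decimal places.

E[T] = (-10)(0.3) + (-8)(0.2) + (-1)(0.15) + (8)(0.1) + (10)(0.15) + (12)(0.1) = -1.25
E[T²] = (-10)²(0.3) + (-8)²(0.2) + (-1)²(0.15) + (8)²(0.1) + (10)²(0.15) + (12)²(0.1) = 78.75
Var(T) = E[T²] − (E[T])² = 78.75 − (-1.25)² = 77.1875

77.1875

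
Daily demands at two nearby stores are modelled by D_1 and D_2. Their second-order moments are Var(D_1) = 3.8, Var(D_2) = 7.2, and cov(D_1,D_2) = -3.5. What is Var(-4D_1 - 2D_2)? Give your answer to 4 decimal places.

Var(-4D_1 - 2D_2) = (-4)²·Var(D_1) + (-2)²·Var(D_2) + 2·(-4)·(-2)·cov(D_1,D_2)
= 16·3.8 + 4·7.2 + 16·-3.5 = 33.6

33.6000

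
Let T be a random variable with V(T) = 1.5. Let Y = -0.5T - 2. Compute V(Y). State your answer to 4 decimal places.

V(-0.5T - 2) = (-0.5)²·V(T) = 0.25·1.5 = 0.375

0.3750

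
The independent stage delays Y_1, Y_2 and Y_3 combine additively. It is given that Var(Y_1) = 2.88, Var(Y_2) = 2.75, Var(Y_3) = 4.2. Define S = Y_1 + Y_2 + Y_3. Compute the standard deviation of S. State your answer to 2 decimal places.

By independence, Var(S) = (1)²Var(Y_1) + (1)²Var(Y_2) + (1)²Var(Y_3)
= (1)²·2.88 + (1)²·2.75 + (1)²·4.2 = 9.83
SD(S) = √9.83 ≈ 3.14

3.14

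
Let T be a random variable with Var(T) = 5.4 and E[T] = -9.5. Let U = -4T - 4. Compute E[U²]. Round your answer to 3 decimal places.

1242.400

E[-4T - 4] = -4·-9.5 − 4 = 34
Var(-4T - 4) = (-4)²·5.4 = 86.4
E[U²] = Var(U) + (E[U])² = 86.4 + (34)² = 1242.4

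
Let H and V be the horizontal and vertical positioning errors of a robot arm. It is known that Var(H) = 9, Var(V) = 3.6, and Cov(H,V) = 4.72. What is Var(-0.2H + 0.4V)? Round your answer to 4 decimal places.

Var(-0.2H + 0.4V) = (-0.2)²·Var(H) + (0.4)²·Var(V) + 2·(-0.2)·(0.4)·Cov(H,V)
= 0.04·9 + 0.16·3.6 + -0.16·4.72 = 0.1808

0.1808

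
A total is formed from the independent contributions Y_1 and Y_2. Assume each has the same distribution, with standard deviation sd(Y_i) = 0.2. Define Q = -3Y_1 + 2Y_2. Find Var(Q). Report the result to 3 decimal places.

0.520

Var(Y_i) = (0.2)² = 0.04
By independence, Var(Q) = (-3)²Var(Y_1) + (2)²Var(Y_2)
= (-3)²·0.04 + (2)²·0.04 = 0.52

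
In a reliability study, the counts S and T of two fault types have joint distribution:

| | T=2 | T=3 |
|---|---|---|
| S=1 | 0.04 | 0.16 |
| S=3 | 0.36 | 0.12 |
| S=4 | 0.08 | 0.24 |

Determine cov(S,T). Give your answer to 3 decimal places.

-0.038

E[S] = 2.92,  E[T] = 2.52
E[ST] = 7.32
cov(S,T) = E[ST] − E[S]E[T] = 7.32 − (2.92)(2.52) = -0.0384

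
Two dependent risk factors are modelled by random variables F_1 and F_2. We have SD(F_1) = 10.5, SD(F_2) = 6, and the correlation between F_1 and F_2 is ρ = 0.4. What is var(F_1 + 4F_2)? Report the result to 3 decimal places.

var(F_1) = (10.5)² = 110.25;  var(F_2) = (6)² = 36
Cov(F_1,F_2) = ρ·SD(F_1)·SD(F_2) = 0.4·10.5·6 = 25.2
var(F_1 + 4F_2) = (1)²·var(F_1) + (4)²·var(F_2) + 2·(1)·(4)·Cov(F_1,F_2)
= 1·110.25 + 16·36 + 8·25.2 = 887.85

887.850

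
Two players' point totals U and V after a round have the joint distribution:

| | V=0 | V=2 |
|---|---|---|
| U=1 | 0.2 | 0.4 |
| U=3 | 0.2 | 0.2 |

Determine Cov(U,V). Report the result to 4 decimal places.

E[U] = 1.8,  E[V] = 1.2
E[UV] = 2
Cov(U,V) = E[UV] − E[U]E[V] = 2 − (1.8)(1.2) = -0.16

-0.1600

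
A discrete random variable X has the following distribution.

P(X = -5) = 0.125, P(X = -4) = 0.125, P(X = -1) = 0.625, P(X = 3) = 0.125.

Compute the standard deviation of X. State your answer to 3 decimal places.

E[X] = (-5)(0.125) + (-4)(0.125) + (-1)(0.625) + (3)(0.125) = -1.375
E[X²] = (-5)²(0.125) + (-4)²(0.125) + (-1)²(0.625) + (3)²(0.125) = 6.875
var(X) = E[X²] − (E[X])² = 6.875 − (-1.375)² = 4.984375
sd(X) = √4.984375 ≈ 2.233

2.233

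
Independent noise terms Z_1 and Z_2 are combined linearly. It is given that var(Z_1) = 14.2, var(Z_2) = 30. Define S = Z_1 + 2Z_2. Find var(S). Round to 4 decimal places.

By independence, var(S) = (1)²var(Z_1) + (2)²var(Z_2)
= (1)²·14.2 + (2)²·30 = 134.2

134.2000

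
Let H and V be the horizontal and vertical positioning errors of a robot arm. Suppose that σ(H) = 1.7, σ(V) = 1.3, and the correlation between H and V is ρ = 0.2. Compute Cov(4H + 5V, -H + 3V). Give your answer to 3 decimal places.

16.884

var(H) = (1.7)² = 2.89;  var(V) = (1.3)² = 1.69
Cov(H,V) = ρ·σ(H)·σ(V) = 0.2·1.7·1.3 = 0.442
Cov(4H + 5V, -H + 3V) = (4)(-1)var(H) + (5)(3)var(V) + [(4)(3) + (5)(-1)]Cov(H,V)
= -4·2.89 + 15·1.69 + 7·0.442 = 16.884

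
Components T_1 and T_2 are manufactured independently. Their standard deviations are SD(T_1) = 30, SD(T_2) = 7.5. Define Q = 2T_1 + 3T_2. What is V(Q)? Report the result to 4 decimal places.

V(T_1) = 900, V(T_2) = 56.25
By independence, V(Q) = (2)²V(T_1) + (3)²V(T_2)
= (2)²·900 + (3)²·56.25 = 4106.25

4106.2500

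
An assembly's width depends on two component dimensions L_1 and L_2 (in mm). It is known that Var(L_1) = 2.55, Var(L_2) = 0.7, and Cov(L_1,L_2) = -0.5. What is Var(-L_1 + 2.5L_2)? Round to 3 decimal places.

9.425

Var(-L_1 + 2.5L_2) = (-1)²·Var(L_1) + (2.5)²·Var(L_2) + 2·(-1)·(2.5)·Cov(L_1,L_2)
= 1·2.55 + 6.25·0.7 + -5·-0.5 = 9.425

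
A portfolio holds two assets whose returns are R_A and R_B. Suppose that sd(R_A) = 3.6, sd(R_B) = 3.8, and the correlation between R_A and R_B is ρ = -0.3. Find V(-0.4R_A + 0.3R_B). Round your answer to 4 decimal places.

V(R_A) = (3.6)² = 12.96;  V(R_B) = (3.8)² = 14.44
Cov(R_A,R_B) = ρ·sd(R_A)·sd(R_B) = -0.3·3.6·3.8 = -4.104
V(-0.4R_A + 0.3R_B) = (-0.4)²·V(R_A) + (0.3)²·V(R_B) + 2·(-0.4)·(0.3)·Cov(R_A,R_B)
= 0.16·12.96 + 0.09·14.44 + -0.24·-4.104 = 4.35816

4.3582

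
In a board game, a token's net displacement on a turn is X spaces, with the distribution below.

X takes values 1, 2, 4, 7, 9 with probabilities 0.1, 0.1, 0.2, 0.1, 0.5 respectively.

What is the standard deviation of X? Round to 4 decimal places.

3.0676

E[X] = (1)(0.1) + (2)(0.1) + (4)(0.2) + (7)(0.1) + (9)(0.5) = 6.3
E[X²] = (1)²(0.1) + (2)²(0.1) + (4)²(0.2) + (7)²(0.1) + (9)²(0.5) = 49.1
Var(X) = E[X²] − (E[X])² = 49.1 − (6.3)² = 9.41
SD(X) = √9.41 ≈ 3.0676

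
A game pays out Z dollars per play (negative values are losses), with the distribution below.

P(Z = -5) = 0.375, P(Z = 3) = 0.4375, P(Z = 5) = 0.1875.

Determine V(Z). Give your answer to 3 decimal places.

17.859

E[Z] = (-5)(0.375) + (3)(0.4375) + (5)(0.1875) = 0.375
E[Z²] = (-5)²(0.375) + (3)²(0.4375) + (5)²(0.1875) = 18
V(Z) = E[Z²] − (E[Z])² = 18 − (0.375)² = 17.859375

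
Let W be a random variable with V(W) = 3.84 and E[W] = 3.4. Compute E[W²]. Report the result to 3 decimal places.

15.400

E[W²] = V(W) + (E[W])² = 3.84 + (3.4)² = 15.4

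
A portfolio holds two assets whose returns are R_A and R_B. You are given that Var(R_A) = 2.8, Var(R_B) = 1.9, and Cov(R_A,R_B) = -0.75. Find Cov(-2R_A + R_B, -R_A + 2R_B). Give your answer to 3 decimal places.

13.150

Cov(-2R_A + R_B, -R_A + 2R_B) = (-2)(-1)Var(R_A) + (1)(2)Var(R_B) + [(-2)(2) + (1)(-1)]Cov(R_A,R_B)
= 2·2.8 + 2·1.9 + -5·-0.75 = 13.15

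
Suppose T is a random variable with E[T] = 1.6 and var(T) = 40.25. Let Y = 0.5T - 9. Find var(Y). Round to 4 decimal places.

10.0625

var(0.5T - 9) = (0.5)²·var(T) = 0.25·40.25 = 10.0625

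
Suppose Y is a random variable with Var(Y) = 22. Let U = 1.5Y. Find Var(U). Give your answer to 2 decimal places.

Var(1.5Y) = (1.5)²·Var(Y) = 2.25·22 = 49.5

49.50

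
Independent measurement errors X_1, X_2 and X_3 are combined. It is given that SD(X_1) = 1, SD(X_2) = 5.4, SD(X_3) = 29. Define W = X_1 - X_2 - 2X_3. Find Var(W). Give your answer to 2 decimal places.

Var(X_1) = 1, Var(X_2) = 29.16, Var(X_3) = 841
By independence, Var(W) = (1)²Var(X_1) + (-1)²Var(X_2) + (-2)²Var(X_3)
= (1)²·1 + (-1)²·29.16 + (-2)²·841 = 3394.16

3394.16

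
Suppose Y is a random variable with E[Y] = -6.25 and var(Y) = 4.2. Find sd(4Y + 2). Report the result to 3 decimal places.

var(4Y + 2) = (4)²·4.2 = 67.2
sd(4Y + 2) = √67.2 ≈ 8.198

8.198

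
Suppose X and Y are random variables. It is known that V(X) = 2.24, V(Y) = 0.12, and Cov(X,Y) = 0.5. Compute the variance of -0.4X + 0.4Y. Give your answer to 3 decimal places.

0.218

V(-0.4X + 0.4Y) = (-0.4)²·V(X) + (0.4)²·V(Y) + 2·(-0.4)·(0.4)·Cov(X,Y)
= 0.16·2.24 + 0.16·0.12 + -0.32·0.5 = 0.2176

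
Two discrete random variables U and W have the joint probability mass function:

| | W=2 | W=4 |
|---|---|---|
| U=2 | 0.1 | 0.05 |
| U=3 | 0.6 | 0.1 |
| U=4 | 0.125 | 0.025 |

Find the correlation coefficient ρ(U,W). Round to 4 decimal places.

E[U] = 3,  E[W] = 2.35
E[UW] = 7
Cov(U,W) = E[UW] − E[U]E[W] = 7 − (3)(2.35) = -0.05
Var(U) = 0.3,  Var(W) = 0.5775
ρ = -0.05 / √(0.3·0.5775) ≈ -0.1201

-0.1201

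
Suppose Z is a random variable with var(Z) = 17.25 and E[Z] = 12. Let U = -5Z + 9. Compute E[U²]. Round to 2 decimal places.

3032.25

E[-5Z + 9] = -5·12 + 9 = -51
var(-5Z + 9) = (-5)²·17.25 = 431.25
E[U²] = var(U) + (E[U])² = 431.25 + (-51)² = 3032.25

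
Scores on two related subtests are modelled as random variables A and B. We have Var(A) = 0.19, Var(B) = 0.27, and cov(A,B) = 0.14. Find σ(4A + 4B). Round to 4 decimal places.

Var(4A + 4B) = (4)²·Var(A) + (4)²·Var(B) + 2·(4)·(4)·cov(A,B)
= 16·0.19 + 16·0.27 + 32·0.14 = 11.84
σ(4A + 4B) = √11.84 ≈ 3.4409

3.4409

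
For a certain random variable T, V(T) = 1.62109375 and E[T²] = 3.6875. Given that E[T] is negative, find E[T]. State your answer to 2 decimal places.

(E[T])² = E[T²] − V(T) = 3.6875 − 1.62109375 = 2.06640625
E[T] = −√2.06640625 = -1.4375

-1.44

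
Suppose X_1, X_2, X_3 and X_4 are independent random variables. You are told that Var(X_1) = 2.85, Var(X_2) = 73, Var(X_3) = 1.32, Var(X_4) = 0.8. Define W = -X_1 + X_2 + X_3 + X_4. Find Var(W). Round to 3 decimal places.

77.970

By independence, Var(W) = (-1)²Var(X_1) + (1)²Var(X_2) + (1)²Var(X_3) + (1)²Var(X_4)
= (-1)²·2.85 + (1)²·73 + (1)²·1.32 + (1)²·0.8 = 77.97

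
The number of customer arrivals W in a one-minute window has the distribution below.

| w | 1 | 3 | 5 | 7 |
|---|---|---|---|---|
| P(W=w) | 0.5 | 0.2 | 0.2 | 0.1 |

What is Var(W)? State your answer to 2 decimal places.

4.36

E[W] = (1)(0.5) + (3)(0.2) + (5)(0.2) + (7)(0.1) = 2.8
E[W²] = (1)²(0.5) + (3)²(0.2) + (5)²(0.2) + (7)²(0.1) = 12.2
Var(W) = E[W²] − (E[W])² = 12.2 − (2.8)² = 4.36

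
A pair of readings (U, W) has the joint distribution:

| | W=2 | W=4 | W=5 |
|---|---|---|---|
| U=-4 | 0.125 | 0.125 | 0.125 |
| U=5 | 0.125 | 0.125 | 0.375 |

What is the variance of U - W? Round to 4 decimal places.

18.2344

E[U] = 1.625,  E[W] = 4,  E[UW] = 7.625
var(U) = 21.625 − (1.625)² = 18.984375;  var(W) = 17.5 − (4)² = 1.5
Cov(U,W) = 7.625 − (1.625)(4) = 1.125
var(U - W) = (1)²·18.984375 + (-1)²·1.5 + 2·(1)·(-1)·1.125 = 18.234375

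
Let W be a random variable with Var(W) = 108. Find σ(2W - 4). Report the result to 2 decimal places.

Var(2W - 4) = (2)²·108 = 432
σ(2W - 4) = √432 ≈ 20.78

20.78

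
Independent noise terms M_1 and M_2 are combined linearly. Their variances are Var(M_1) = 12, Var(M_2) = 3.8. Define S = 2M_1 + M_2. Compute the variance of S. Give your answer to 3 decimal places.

By independence, Var(S) = (2)²Var(M_1) + (1)²Var(M_2)
= (2)²·12 + (1)²·3.8 = 51.8

51.800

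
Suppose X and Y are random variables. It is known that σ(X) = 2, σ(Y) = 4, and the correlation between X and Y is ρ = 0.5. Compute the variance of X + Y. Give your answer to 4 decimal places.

28.0000

V(X) = (2)² = 4;  V(Y) = (4)² = 16
cov(X,Y) = ρ·σ(X)·σ(Y) = 0.5·2·4 = 4
V(X + Y) = (1)²·V(X) + (1)²·V(Y) + 2·(1)·(1)·cov(X,Y)
= 1·4 + 1·16 + 2·4 = 28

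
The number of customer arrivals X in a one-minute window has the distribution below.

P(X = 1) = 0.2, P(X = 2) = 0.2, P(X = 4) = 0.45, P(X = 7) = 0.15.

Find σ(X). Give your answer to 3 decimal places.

E[X] = (1)(0.2) + (2)(0.2) + (4)(0.45) + (7)(0.15) = 3.45
E[X²] = (1)²(0.2) + (2)²(0.2) + (4)²(0.45) + (7)²(0.15) = 15.55
Var(X) = E[X²] − (E[X])² = 15.55 − (3.45)² = 3.6475
σ(X) = √3.6475 ≈ 1.910

1.910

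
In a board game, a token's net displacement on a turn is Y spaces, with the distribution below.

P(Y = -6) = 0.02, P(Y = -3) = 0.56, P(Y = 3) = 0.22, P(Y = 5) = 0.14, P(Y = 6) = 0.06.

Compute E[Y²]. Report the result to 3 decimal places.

E[Y²] = (-6)²(0.02) + (-3)²(0.56) + (3)²(0.22) + (5)²(0.14) + (6)²(0.06) = 13.4

13.400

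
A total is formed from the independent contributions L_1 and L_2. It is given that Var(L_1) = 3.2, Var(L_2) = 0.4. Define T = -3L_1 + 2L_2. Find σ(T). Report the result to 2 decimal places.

By independence, Var(T) = (-3)²Var(L_1) + (2)²Var(L_2)
= (-3)²·3.2 + (2)²·0.4 = 30.4
σ(T) = √30.4 ≈ 5.51

5.51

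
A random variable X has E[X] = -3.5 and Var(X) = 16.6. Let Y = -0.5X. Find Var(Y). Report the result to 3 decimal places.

4.150

Var(-0.5X) = (-0.5)²·Var(X) = 0.25·16.6 = 4.15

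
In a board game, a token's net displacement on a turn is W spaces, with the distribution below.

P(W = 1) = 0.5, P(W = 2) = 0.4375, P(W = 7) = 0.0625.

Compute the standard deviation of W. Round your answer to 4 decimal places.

1.4238

E[W] = (1)(0.5) + (2)(0.4375) + (7)(0.0625) = 1.8125
E[W²] = (1)²(0.5) + (2)²(0.4375) + (7)²(0.0625) = 5.3125
Var(W) = E[W²] − (E[W])² = 5.3125 − (1.8125)² = 2.02734375
SD(W) = √2.02734375 ≈ 1.4238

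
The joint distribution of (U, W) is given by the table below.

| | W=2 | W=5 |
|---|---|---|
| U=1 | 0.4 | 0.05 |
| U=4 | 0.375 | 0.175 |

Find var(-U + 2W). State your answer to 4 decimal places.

6.6600

E[U] = 2.65,  E[W] = 2.675,  E[UW] = 7.55
var(U) = 9.25 − (2.65)² = 2.2275;  var(W) = 8.725 − (2.675)² = 1.569375
Cov(U,W) = 7.55 − (2.65)(2.675) = 0.46125
var(-U + 2W) = (-1)²·2.2275 + (2)²·1.569375 + 2·(-1)·(2)·0.46125 = 6.66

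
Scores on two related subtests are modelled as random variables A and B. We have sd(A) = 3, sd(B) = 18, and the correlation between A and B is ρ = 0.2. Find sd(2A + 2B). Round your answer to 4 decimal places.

37.6617

Var(A) = (3)² = 9;  Var(B) = (18)² = 324
cov(A,B) = ρ·sd(A)·sd(B) = 0.2·3·18 = 10.8
Var(2A + 2B) = (2)²·Var(A) + (2)²·Var(B) + 2·(2)·(2)·cov(A,B)
= 4·9 + 4·324 + 8·10.8 = 1418.4
sd(2A + 2B) = √1418.4 ≈ 37.6617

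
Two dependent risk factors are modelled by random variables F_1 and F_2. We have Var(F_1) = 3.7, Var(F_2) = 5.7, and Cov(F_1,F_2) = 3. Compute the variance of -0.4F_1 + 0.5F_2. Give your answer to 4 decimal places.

0.8170

Var(-0.4F_1 + 0.5F_2) = (-0.4)²·Var(F_1) + (0.5)²·Var(F_2) + 2·(-0.4)·(0.5)·Cov(F_1,F_2)
= 0.16·3.7 + 0.25·5.7 + -0.4·3 = 0.817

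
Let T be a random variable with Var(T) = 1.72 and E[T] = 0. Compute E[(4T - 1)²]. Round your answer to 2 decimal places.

28.52

E[4T - 1] = 4·0 − 1 = -1
Var(4T - 1) = (4)²·1.72 = 27.52
E[(4T - 1)²] = Var((4T - 1)) + (E[(4T - 1)])² = 27.52 + (-1)² = 28.52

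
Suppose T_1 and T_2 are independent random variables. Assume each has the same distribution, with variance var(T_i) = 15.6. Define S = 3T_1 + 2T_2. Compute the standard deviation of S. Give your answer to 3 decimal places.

By independence, var(S) = (3)²var(T_1) + (2)²var(T_2)
= (3)²·15.6 + (2)²·15.6 = 202.8
SD(S) = √202.8 ≈ 14.241

14.241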